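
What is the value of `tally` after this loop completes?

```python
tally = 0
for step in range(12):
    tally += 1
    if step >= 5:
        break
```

Loop breaks when step reaches 5, tally is 6
`tally` takes the values: 0 → 1 → 2 → 3 → 4 → 5 → 6

Answer: 6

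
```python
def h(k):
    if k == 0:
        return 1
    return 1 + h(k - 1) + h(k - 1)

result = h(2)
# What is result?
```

h(k) = 1 + 2·h(k-1), h(0)=1. Closed form: (1+1)·2^2 - 1 = 7.

Answer: 7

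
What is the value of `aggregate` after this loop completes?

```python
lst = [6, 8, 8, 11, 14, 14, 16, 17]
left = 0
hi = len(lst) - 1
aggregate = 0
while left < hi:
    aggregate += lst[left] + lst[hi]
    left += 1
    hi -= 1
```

Sum of pairs from ends
`aggregate` takes the values: 0 → 23 → 47 → 69 → 94

Answer: 94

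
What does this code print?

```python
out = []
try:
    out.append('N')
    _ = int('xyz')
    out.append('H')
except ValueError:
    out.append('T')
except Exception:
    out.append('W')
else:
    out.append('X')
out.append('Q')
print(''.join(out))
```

Execution trace: 'N' (try body) → 'T' (except ValueError) → 'Q' (after the try/except). Output: NTQ

Answer: NTQ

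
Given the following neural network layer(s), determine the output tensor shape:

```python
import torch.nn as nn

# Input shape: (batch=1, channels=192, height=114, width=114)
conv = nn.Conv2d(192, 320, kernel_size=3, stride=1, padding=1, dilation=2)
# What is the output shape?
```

Input: (1, 192, 114, 114) -> Output: (1, 320, 112, 112)

Answer: (1, 320, 112, 112)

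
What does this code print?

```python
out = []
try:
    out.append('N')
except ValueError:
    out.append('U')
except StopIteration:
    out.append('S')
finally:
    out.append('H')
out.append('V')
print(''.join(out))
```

Execution trace: 'N' (try body, no exception) → 'H' (finally) → 'V' (after the try/except). Output: NHV

Answer: NHV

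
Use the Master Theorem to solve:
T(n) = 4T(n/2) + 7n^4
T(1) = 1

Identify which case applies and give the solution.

a=4, b=2, f(n)=7n^4. log_2(4) = 2. Since c=4 > 2 and the regularity condition holds (4(n/2)^4 = (4/2^4)n^4 with 4/2^4 < 1), Case 3 applies: T(n) = Θ(f(n)) = O(n^4).

Answer: O(n^4) - Case 3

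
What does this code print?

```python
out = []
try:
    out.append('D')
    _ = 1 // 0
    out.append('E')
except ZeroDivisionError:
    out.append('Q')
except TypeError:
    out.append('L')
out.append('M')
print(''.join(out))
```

Execution trace: 'D' (try body) → 'Q' (except ZeroDivisionError) → 'M' (after the try/except). Output: DQM

Answer: DQM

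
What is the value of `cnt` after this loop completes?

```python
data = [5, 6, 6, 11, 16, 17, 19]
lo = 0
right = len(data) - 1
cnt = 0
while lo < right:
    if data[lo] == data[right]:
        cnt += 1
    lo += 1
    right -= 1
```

Count matching pairs from ends
`cnt` takes the values: 0

Answer: 0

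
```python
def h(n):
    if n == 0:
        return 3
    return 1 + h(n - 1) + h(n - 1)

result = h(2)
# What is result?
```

h(n) = 1 + 2·h(n-1), h(0)=3. Closed form: (3+1)·2^2 - 1 = 15.

Answer: 15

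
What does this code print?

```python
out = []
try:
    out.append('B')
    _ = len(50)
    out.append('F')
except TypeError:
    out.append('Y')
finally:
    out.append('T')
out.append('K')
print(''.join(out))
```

Execution trace: 'B' (try body) → 'Y' (except TypeError) → 'T' (finally) → 'K' (after the try/except). Output: BYTK

Answer: BYTK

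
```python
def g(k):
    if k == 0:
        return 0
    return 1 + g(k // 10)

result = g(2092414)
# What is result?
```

Count of digits of 2092414: 7

Answer: 7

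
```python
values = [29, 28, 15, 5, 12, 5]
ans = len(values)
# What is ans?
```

Trace:
`values = [29, 28, 15, 5, 12, 5]` → values = [29, 28, 15, 5, 12, 5]
`ans = len(values)` → ans = 6
So ans = 6

Answer: 6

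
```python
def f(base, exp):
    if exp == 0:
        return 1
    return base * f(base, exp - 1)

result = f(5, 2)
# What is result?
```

f(5, 2) = 5 * 5 = 25

Answer: 25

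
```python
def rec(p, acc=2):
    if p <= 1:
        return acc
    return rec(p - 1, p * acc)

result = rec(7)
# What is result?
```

Accumulator trace (n, acc): (7, 2) -> (6, 14) -> (5, 84) -> (4, 420) -> (3, 1680) -> (2, 5040) -> (1, 10080) -> return 10080

Answer: 10080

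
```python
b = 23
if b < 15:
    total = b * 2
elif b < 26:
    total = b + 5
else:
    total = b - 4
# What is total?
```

Trace:
`b = 23` → b = 23
`if b < 15: ...` → b < 15 is False, b < 26 is True → total = 28
So total = 28

Answer: 28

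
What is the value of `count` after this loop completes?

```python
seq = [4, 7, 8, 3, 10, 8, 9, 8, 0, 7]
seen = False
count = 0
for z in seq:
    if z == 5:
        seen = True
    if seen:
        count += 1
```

Count elements after first 5 in [4, 7, 8, 3, 10, 8, 9, 8, 0, 7]
`count` takes the values: 0

Answer: 0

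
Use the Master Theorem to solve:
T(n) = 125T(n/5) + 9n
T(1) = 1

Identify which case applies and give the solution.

a=125, b=5, f(n)=9n. log_5(125) = 3. Since c=1 < 3, Case 1 applies: T(n) = Θ(n^log_b(a)) = O(n^3).

Answer: O(n^3) - Case 1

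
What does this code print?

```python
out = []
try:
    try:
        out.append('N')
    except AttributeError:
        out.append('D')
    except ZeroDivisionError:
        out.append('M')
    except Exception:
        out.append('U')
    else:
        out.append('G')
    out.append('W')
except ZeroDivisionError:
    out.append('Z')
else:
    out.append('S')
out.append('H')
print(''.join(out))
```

Execution trace: 'N' (inner try body, no exception) → 'G' (inner else) → 'W' (try body, no exception) → 'S' (else) → 'H' (after the try/except). Output: NGWSH

Answer: NGWSH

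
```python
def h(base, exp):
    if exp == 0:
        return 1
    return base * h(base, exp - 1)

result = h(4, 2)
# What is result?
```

h(4, 2) = 4 * 4 = 16

Answer: 16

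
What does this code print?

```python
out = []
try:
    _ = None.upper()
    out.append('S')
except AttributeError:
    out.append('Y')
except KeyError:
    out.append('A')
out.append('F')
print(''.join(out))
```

Execution trace: 'Y' (except AttributeError) → 'F' (after the try/except). Output: YF

Answer: YF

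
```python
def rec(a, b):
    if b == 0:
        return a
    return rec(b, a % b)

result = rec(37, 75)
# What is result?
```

rec(37, 75) -> rec(75, 37) -> rec(37, 1) -> rec(1, 0) -> 1

Answer: 1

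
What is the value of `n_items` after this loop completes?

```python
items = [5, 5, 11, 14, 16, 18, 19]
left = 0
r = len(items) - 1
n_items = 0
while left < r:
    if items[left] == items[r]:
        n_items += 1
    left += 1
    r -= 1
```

Count matching pairs from ends
`n_items` takes the values: 0

Answer: 0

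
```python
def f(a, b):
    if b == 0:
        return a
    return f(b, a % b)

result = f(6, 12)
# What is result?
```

f(6, 12) -> f(12, 6) -> f(6, 0) -> 6

Answer: 6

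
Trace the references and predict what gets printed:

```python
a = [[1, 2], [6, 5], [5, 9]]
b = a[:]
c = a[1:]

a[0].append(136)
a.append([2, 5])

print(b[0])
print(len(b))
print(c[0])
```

Key concept: slice with nested mutation.
Step by step:
`a = [[1, 2], [6, 5], [5, 9]]` → a = [[1, 2], [6, 5], [5, 9]]
`b = a[:]` → b = [[1, 2], [6, 5], [5, 9]]
`c = a[1:]` → c = [[6, 5], [5, 9]]
`a[0].append(136)` → a = [[1, 2, 136], [6, 5], [5, 9]]; b = [[1, 2, 136], [6, 5], [5, 9]]
`a.append([2, 5])` → a = [[1, 2, 136], [6, 5], [5, 9], [2, 5]]
`print(b[0])` → prints [1, 2, 136]
`print(len(b))` → prints 3
`print(c[0])` → prints [6, 5]

Answer:
[1, 2, 136]
3
[6, 5]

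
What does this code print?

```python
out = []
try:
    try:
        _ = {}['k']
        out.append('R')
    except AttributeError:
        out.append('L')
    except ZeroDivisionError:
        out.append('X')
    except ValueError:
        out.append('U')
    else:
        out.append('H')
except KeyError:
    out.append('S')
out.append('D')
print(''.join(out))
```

Execution trace: 'S' (outer except KeyError) → 'D' (after the try/except). Output: SD

Answer: SD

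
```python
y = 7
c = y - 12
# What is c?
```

Trace:
`y = 7` → y = 7
`c = y - 12` → c = -5
So c = -5

Answer: -5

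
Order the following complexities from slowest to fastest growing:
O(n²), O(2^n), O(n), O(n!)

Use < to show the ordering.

Ordered by growth rate: O(n) < O(n²) < O(2^n) < O(n!)

Answer: O(n) < O(n²) < O(2^n) < O(n!)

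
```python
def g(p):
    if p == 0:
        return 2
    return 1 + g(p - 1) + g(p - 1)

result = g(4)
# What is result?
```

g(p) = 1 + 2·g(p-1), g(0)=2. Closed form: (2+1)·2^4 - 1 = 47.

Answer: 47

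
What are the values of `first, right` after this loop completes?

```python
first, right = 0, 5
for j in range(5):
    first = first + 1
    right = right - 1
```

first goes 0→5, right goes 5→0
`first, right` takes the values: (0, 5) → (1, 5) → (1, 4) → (2, 4) → (2, 3) → (3, 3) → (3, 2) → (4, 2) → (4, 1) → (5, 1) → (5, 0)

Answer: 5, 0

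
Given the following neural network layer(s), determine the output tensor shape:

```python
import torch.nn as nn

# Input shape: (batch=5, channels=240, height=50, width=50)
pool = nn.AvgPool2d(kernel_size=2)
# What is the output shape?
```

Input: (5, 240, 50, 50) -> Output: (5, 240, 25, 25)

Answer: (5, 240, 25, 25)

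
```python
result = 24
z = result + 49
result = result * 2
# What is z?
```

Trace:
`result = 24` → result = 24
`z = result + 49` → z = 73
`result = result * 2` → result = 48
So z = 73

Answer: 73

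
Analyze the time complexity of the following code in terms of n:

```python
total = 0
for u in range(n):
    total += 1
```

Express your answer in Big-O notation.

Each loop level contributes: n. Multiplying the contributions gives O(n).

Answer: O(n)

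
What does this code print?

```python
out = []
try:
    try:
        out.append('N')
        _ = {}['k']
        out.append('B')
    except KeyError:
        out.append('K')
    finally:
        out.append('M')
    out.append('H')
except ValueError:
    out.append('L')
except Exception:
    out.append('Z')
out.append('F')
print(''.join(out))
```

Execution trace: 'N' (inner try body) → 'K' (inner except KeyError) → 'M' (inner finally) → 'H' (try body, no exception) → 'F' (after the try/except). Output: NKMHF

Answer: NKMHF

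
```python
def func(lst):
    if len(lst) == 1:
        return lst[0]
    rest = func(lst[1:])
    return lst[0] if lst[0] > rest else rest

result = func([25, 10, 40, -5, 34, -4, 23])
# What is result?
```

Recursive max over [25, 10, 40, -5, 34, -4, 23] = 40

Answer: 40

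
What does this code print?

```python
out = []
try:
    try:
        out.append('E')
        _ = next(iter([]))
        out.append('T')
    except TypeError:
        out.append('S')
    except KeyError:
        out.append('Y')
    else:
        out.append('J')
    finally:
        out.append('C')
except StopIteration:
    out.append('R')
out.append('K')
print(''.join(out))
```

Execution trace: 'E' (inner try body) → 'C' (inner finally) → 'R' (outer except StopIteration) → 'K' (after the try/except). Output: ECRK

Answer: ECRK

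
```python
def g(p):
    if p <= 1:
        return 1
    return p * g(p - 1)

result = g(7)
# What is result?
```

g(7) = 7 * 6 * 5 * 4 * 3 * 2 * 1 = 5040

Answer: 5040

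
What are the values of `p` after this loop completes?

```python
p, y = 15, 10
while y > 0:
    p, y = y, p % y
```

GCD of 15 and 10
`p` takes the values: 15 → 10 → 5

Answer: 5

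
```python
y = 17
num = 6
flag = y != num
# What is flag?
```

Trace:
`y = 17` → y = 17
`num = 6` → num = 6
`flag = y != num` → flag = True
So flag = True

Answer: True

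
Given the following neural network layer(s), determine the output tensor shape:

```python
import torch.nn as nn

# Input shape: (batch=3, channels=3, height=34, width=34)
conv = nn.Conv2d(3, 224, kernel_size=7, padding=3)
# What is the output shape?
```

Input: (3, 3, 34, 34) -> Output: (3, 224, 34, 34)

Answer: (3, 224, 34, 34)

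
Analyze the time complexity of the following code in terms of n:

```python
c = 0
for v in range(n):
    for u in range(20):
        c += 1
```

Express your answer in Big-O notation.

Each loop level contributes: n × 1. Multiplying the contributions gives O(n).

Answer: O(n)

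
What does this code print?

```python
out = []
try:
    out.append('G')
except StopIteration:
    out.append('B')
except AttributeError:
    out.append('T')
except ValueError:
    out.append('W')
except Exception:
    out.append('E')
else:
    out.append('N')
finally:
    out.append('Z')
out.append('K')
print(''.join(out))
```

Execution trace: 'G' (try body, no exception) → 'N' (else) → 'Z' (finally) → 'K' (after the try/except). Output: GNZK

Answer: GNZK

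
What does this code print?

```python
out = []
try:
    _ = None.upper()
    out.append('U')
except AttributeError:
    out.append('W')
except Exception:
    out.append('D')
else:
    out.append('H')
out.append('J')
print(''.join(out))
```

Execution trace: 'W' (except AttributeError) → 'J' (after the try/except). Output: WJ

Answer: WJ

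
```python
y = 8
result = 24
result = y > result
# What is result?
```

Trace:
`y = 8` → y = 8
`result = 24` → result = 24
`result = y > result` → result = False
So result = False

Answer: False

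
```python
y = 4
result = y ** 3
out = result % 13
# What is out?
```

Trace:
`y = 4` → y = 4
`result = y ** 3` → result = 64
`out = result % 13` → out = 12
So out = 12

Answer: 12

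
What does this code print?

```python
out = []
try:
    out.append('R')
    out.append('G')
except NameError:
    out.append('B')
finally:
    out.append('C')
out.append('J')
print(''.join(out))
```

Execution trace: 'R' (try body) → 'G' (try body, no exception) → 'C' (finally) → 'J' (after the try/except). Output: RGCJ

Answer: RGCJ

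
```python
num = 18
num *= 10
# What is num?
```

Trace:
`num = 18` → num = 18
`num *= 10` → num = 180
So num = 180

Answer: 180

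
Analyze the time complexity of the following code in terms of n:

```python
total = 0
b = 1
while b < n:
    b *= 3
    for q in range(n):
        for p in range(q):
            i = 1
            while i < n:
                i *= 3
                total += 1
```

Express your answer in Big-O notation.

Each loop level contributes: log n × n × n × log n. Multiplying the contributions gives O(n^2 log² n).

Answer: O(n^2 log² n)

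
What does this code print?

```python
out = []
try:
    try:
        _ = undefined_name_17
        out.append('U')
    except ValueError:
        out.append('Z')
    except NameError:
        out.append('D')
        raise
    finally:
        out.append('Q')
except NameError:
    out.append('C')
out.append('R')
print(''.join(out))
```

Execution trace: 'D' (inner except NameError) → 'Q' (inner finally) → 'C' (outer except NameError) → 'R' (after the try/except). Output: DQCR

Answer: DQCR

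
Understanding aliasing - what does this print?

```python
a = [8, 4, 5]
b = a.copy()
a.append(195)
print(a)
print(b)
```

Key concept: list.copy() creates independent copy.
Step by step:
`a = [8, 4, 5]` → a = [8, 4, 5]
`b = a.copy()` → b = [8, 4, 5]
`a.append(195)` → a = [8, 4, 5, 195]
`print(a)` → prints [8, 4, 5, 195]
`print(b)` → prints [8, 4, 5]

Answer:
[8, 4, 5, 195]
[8, 4, 5]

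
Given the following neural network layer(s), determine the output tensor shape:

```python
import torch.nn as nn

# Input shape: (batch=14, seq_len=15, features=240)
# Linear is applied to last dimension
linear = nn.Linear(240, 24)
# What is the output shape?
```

Input: (14, 15, 240) -> Output: (14, 15, 24)

Answer: (14, 15, 24)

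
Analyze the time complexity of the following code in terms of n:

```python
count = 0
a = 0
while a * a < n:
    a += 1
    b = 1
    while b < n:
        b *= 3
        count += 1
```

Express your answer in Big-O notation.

Each loop level contributes: √n × log n. Multiplying the contributions gives O(√n log n).

Answer: O(√n log n)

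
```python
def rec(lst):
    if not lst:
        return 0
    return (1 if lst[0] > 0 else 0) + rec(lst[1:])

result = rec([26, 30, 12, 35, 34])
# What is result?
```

Count of positive elements in [26, 30, 12, 35, 34] = 5

Answer: 5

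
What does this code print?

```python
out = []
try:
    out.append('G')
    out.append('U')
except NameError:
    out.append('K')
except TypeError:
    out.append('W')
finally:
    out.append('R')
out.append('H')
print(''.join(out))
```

Execution trace: 'G' (try body) → 'U' (try body, no exception) → 'R' (finally) → 'H' (after the try/except). Output: GURH

Answer: GURH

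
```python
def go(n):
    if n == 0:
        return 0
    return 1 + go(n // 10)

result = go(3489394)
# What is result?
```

Count of digits of 3489394: 7

Answer: 7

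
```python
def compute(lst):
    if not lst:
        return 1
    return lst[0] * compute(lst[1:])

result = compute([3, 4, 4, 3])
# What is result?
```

Product over [3, 4, 4, 3] = 3 * 4 * 4 * 3 = 144

Answer: 144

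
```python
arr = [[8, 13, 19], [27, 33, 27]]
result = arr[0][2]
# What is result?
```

Trace:
`arr = [[8, 13, 19], [27, 33, 27]]` → arr = [[8, 13, 19], [27, 33, 27]]
`result = arr[0][2]` → result = 19
So result = 19

Answer: 19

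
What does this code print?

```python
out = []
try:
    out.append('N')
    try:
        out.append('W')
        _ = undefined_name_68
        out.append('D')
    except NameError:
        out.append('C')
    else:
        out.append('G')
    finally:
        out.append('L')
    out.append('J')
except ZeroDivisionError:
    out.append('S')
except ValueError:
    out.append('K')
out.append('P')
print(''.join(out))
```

Execution trace: 'N' (try body) → 'W' (inner try body) → 'C' (inner except NameError) → 'L' (inner finally) → 'J' (try body, no exception) → 'P' (after the try/except). Output: NWCLJP

Answer: NWCLJP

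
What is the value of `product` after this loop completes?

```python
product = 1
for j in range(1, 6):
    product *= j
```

5! = 120
`product` takes the values: 1 → 2 → 6 → 24 → 120

Answer: 120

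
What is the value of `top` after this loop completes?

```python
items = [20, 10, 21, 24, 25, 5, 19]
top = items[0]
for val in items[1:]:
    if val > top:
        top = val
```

Maximum of [20, 10, 21, 24, 25, 5, 19]
`top` takes the values: 20 → 21 → 24 → 25

Answer: 25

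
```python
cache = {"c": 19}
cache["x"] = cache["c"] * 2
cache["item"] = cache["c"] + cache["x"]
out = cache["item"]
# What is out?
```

Trace:
`cache = {"c": 19}` → cache = {'c': 19}
`cache["x"] = cache["c"] * 2` → cache = {'c': 19, 'x': 38}
`cache["item"] = cache["c"] + cache["x"]` → cache = {'c': 19, 'x': 38, 'item': 57}
`out = cache["item"]` → out = 57
So out = 57

Answer: 57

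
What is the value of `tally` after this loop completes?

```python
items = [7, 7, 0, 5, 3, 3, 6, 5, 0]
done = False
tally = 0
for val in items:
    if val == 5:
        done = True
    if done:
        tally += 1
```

Count elements after first 5 in [7, 7, 0, 5, 3, 3, 6, 5, 0]
`tally` takes the values: 0 → 1 → 2 → 3 → 4 → 5 → 6

Answer: 6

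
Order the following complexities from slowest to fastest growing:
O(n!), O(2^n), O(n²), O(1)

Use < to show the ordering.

Ordered by growth rate: O(1) < O(n²) < O(2^n) < O(n!)

Answer: O(1) < O(n²) < O(2^n) < O(n!)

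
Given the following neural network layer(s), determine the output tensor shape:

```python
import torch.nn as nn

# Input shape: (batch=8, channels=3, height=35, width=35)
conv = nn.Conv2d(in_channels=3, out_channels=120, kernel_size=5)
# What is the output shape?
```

Input: (8, 3, 35, 35) -> Output: (8, 120, 31, 31)

Answer: (8, 120, 31, 31)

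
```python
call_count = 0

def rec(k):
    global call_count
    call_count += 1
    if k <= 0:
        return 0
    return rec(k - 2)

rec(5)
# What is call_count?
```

Linear recursion stepping by 2: 4 calls from k=5 down to ≤0.

Answer: 4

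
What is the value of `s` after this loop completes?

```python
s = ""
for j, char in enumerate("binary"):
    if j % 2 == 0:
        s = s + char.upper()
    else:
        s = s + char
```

Uppercase even positions in 'binary'
`s` takes the values: "" → "B" → "Bi" → "BiN" → "BiNa" → "BiNaR" → "BiNaRy"

Answer: "BiNaRy"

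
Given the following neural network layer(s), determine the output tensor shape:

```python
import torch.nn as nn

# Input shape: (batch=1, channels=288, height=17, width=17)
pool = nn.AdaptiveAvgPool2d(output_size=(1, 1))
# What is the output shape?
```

Input: (1, 288, 17, 17) -> Output: (1, 288, 1, 1)

Answer: (1, 288, 1, 1)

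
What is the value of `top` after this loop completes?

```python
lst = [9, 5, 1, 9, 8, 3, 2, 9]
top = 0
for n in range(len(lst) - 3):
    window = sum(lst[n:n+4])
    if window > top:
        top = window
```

Max sum of 4-element window in [9, 5, 1, 9, 8, 3, 2, 9]
`top` takes the values: 0 → 24

Answer: 24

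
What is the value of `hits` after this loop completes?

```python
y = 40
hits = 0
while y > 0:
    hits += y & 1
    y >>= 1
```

Count set bits in 40 (binary: 0b101000)
`hits` takes the values: 0 → 1 → 2

Answer: 2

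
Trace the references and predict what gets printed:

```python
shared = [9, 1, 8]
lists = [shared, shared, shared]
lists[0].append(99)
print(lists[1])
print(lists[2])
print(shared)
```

Key concept: list of same reference.
Step by step:
`shared = [9, 1, 8]` → shared = [9, 1, 8]
`lists = [shared, shared, shared]` → lists = [[9, 1, 8], [9, 1, 8], [9, 1, 8]]
`lists[0].append(99)` → shared = [9, 1, 8, 99]; lists = [[9, 1, 8, 99], [9, 1, 8, 99], [9, 1, 8, 99]]
`print(lists[1])` → prints [9, 1, 8, 99]
`print(lists[2])` → prints [9, 1, 8, 99]
`print(shared)` → prints [9, 1, 8, 99]

Answer:
[9, 1, 8, 99]
[9, 1, 8, 99]
[9, 1, 8, 99]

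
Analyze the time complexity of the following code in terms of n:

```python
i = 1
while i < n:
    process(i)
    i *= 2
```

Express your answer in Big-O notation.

This is Logarithmic loop. Time complexity: O(log n).

Answer: O(log n)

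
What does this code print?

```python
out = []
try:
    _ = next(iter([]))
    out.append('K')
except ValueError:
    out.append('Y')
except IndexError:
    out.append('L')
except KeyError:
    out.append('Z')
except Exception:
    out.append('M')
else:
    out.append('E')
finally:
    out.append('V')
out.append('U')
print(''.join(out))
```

Execution trace: 'M' (except Exception) → 'V' (finally) → 'U' (after the try/except). Output: MVU

Answer: MVU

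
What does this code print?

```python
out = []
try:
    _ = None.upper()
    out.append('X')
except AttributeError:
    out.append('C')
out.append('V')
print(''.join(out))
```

Execution trace: 'C' (except AttributeError) → 'V' (after the try/except). Output: CV

Answer: CV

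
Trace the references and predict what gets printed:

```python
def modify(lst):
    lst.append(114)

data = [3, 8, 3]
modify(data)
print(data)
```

Key concept: function modifies passed list.
Step by step:
`data = [3, 8, 3]` → data = [3, 8, 3]
`modify(data)` → data = [3, 8, 3, 114]
`print(data)` → prints [3, 8, 3, 114]

Answer: [3, 8, 3, 114]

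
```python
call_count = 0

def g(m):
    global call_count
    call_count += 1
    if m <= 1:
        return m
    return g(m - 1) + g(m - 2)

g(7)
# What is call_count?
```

Calls(m) = 1 + Calls(m-1) + Calls(m-2); Calls(0)=Calls(1)=1. For m=7 this gives 41.

Answer: 41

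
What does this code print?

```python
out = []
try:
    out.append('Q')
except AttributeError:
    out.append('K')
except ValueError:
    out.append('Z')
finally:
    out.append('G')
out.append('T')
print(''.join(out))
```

Execution trace: 'Q' (try body, no exception) → 'G' (finally) → 'T' (after the try/except). Output: QGT

Answer: QGT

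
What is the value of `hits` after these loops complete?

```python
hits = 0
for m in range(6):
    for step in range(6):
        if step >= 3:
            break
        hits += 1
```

Inner breaks at 3, outer runs 6 times
`hits` takes the values: 0 → 1 → 2 → 3 → 4 → 5 → 6 → 7 → 8 → 9 → 10 → 11 → 12 → 13 → 14 → 15 → 16 → 17 → 18

Answer: 18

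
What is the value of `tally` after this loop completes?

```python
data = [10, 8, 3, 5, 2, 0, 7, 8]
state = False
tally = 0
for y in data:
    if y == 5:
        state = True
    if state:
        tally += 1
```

Count elements after first 5 in [10, 8, 3, 5, 2, 0, 7, 8]
`tally` takes the values: 0 → 1 → 2 → 3 → 4 → 5

Answer: 5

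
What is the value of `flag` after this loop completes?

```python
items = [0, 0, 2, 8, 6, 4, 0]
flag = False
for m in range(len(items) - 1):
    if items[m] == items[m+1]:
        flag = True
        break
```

Check consecutive duplicates in [0, 0, 2, 8, 6, 4, 0]
`flag` takes the values: False → True

Answer: True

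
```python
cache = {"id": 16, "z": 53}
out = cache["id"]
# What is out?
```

Trace:
`cache = {"id": 16, "z": 53}` → cache = {'id': 16, 'z': 53}
`out = cache["id"]` → out = 16
So out = 16

Answer: 16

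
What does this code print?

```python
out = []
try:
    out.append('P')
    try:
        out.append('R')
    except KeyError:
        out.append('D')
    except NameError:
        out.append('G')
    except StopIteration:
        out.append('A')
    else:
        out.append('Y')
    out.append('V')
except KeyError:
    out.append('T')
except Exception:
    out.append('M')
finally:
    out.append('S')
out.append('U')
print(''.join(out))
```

Execution trace: 'P' (try body) → 'R' (inner try body, no exception) → 'Y' (inner else) → 'V' (try body, no exception) → 'S' (finally) → 'U' (after the try/except). Output: PRYVSU

Answer: PRYVSU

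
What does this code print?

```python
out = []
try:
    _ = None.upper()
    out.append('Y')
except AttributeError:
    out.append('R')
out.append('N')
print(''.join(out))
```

Execution trace: 'R' (except AttributeError) → 'N' (after the try/except). Output: RN

Answer: RN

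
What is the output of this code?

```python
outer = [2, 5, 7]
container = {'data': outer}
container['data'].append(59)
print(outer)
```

Key concept: dict holds reference to list.
Step by step:
`outer = [2, 5, 7]` → outer = [2, 5, 7]
`container = {'data': outer}` → container = {'data': [2, 5, 7]}
`container['data'].append(59)` → outer = [2, 5, 7, 59]; container = {'data': [2, 5, 7, 59]}
`print(outer)` → prints [2, 5, 7, 59]

Answer: [2, 5, 7, 59]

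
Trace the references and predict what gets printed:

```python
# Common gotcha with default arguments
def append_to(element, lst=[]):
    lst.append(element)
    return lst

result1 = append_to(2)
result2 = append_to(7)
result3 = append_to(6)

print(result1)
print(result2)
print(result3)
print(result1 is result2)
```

Key concept: mutable default argument gotcha.
Step by step:
`result1 = append_to(2)` → result1 = [2]
`result2 = append_to(7)` → result1 = [2, 7] (same object as result2); result2 = [2, 7] (same object as result1)
`result3 = append_to(6)` → result1 = [2, 7, 6] (same object as result2, result3); result2 = [2, 7, 6] (same object as result1, result3); result3 = [2, 7, 6] (same object as result1, result2)
`print(result1)` → prints [2, 7, 6]
`print(result2)` → prints [2, 7, 6]
`print(result3)` → prints [2, 7, 6]
`print(result1 is result2)` → prints True

Answer:
[2, 7, 6]
[2, 7, 6]
[2, 7, 6]
True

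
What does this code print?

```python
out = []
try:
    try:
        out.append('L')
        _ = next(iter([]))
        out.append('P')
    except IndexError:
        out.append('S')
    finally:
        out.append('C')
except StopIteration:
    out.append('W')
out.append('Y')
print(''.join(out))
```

Execution trace: 'L' (try body) → 'C' (finally) → 'W' (outer except StopIteration) → 'Y' (after the try/except). Output: LCWY

Answer: LCWY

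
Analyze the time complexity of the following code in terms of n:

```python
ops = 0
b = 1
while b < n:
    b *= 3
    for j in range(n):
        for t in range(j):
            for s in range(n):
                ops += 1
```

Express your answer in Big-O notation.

Each loop level contributes: log n × n × n × n. Multiplying the contributions gives O(n^3 log n).

Answer: O(n^3 log n)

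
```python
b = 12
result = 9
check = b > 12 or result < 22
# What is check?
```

Trace:
`b = 12` → b = 12
`result = 9` → result = 9
`check = b > 12 or result < 22` → check = True
So check = True

Answer: True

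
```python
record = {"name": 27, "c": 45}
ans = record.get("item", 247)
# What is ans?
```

Trace:
`record = {"name": 27, "c": 45}` → record = {'name': 27, 'c': 45}
`ans = record.get("item", 247)` → ans = 247
So ans = 247

Answer: 247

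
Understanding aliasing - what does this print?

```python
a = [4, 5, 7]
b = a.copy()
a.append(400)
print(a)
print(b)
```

Key concept: list.copy() creates independent copy.
Step by step:
`a = [4, 5, 7]` → a = [4, 5, 7]
`b = a.copy()` → b = [4, 5, 7]
`a.append(400)` → a = [4, 5, 7, 400]
`print(a)` → prints [4, 5, 7, 400]
`print(b)` → prints [4, 5, 7]

Answer:
[4, 5, 7, 400]
[4, 5, 7]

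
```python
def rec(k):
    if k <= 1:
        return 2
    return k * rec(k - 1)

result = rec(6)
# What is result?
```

rec(6) = 6 * 5 * 4 * 3 * 2 * 2 = 1440

Answer: 1440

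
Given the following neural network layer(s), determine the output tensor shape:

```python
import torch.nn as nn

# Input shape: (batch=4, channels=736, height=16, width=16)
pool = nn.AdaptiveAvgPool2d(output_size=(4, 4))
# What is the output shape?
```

Input: (4, 736, 16, 16) -> Output: (4, 736, 4, 4)

Answer: (4, 736, 4, 4)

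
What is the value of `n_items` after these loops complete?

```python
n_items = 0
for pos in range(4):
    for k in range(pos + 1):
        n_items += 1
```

Triangle: 1 + 2 + ... + 4
`n_items` takes the values: 0 → 1 → 2 → 3 → 4 → 5 → 6 → 7 → 8 → 9 → 10

Answer: 10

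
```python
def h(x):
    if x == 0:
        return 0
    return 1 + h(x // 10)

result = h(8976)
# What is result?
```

Count of digits of 8976: 4

Answer: 4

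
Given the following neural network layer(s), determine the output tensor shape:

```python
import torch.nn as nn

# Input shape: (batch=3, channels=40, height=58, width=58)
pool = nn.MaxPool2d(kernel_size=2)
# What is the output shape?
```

Input: (3, 40, 58, 58) -> Output: (3, 40, 29, 29)

Answer: (3, 40, 29, 29)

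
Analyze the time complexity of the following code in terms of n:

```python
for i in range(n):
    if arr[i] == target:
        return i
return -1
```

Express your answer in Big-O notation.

This is Linear search in an array. Time complexity: O(n).

Answer: O(n)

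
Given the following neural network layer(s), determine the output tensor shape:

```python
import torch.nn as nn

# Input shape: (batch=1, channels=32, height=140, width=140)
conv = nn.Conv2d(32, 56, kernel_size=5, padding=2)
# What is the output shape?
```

Input: (1, 32, 140, 140) -> Output: (1, 56, 140, 140)

Answer: (1, 56, 140, 140)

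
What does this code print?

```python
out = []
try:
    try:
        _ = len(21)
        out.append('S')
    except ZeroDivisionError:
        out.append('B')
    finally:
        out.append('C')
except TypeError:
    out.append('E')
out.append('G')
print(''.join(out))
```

Execution trace: 'C' (finally) → 'E' (outer except TypeError) → 'G' (after the try/except). Output: CEG

Answer: CEG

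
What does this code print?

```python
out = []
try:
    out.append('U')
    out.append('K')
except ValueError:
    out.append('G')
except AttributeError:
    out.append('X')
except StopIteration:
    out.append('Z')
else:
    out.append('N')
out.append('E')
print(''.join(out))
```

Execution trace: 'U' (try body) → 'K' (try body, no exception) → 'N' (else) → 'E' (after the try/except). Output: UKNE

Answer: UKNE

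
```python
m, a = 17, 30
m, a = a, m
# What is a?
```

Trace:
`m, a = 17, 30` → m = 17; a = 30
`m, a = a, m` → m = 30; a = 17
So a = 17

Answer: 17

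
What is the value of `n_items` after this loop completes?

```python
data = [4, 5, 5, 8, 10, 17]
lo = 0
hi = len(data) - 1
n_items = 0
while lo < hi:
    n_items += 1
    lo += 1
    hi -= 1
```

Iterations until pointers meet (list length 6)
`n_items` takes the values: 0 → 1 → 2 → 3

Answer: 3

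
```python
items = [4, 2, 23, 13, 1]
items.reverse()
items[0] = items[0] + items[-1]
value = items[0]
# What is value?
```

Trace:
`items = [4, 2, 23, 13, 1]` → items = [4, 2, 23, 13, 1]
`items.reverse()` → items = [1, 13, 23, 2, 4]
`items[0] = items[0] + items[-1]` → items = [5, 13, 23, 2, 4]
`value = items[0]` → value = 5
So value = 5

Answer: 5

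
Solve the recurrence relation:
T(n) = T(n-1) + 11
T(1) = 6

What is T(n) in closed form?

Unrolling: T(n) = T(1) + 11·(n-1) = 6 + 11(n-1) = 11n - 5.

Answer: T(n) = 11n - 5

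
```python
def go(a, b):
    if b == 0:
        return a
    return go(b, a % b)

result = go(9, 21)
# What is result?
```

go(9, 21) -> go(21, 9) -> go(9, 3) -> go(3, 0) -> 3

Answer: 3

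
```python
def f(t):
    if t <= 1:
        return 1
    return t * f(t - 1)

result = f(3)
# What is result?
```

f(3) = 3 * 2 * 1 = 6

Answer: 6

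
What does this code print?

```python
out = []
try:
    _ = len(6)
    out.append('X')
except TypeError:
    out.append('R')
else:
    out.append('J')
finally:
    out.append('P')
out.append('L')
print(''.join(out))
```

Execution trace: 'R' (except TypeError) → 'P' (finally) → 'L' (after the try/except). Output: RPL

Answer: RPL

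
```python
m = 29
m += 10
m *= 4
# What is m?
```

Trace:
`m = 29` → m = 29
`m += 10` → m = 39
`m *= 4` → m = 156
So m = 156

Answer: 156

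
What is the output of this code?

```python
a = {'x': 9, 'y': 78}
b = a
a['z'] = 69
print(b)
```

Key concept: dict aliasing.
Step by step:
`a = {'x': 9, 'y': 78}` → a = {'x': 9, 'y': 78}
`b = a` → b = {'x': 9, 'y': 78} (same object as a)
`a['z'] = 69` → a = {'x': 9, 'y': 78, 'z': 69} (same object as b); b = {'x': 9, 'y': 78, 'z': 69} (same object as a)
`print(b)` → prints {'x': 9, 'y': 78, 'z': 69}

Answer: {'x': 9, 'y': 78, 'z': 69}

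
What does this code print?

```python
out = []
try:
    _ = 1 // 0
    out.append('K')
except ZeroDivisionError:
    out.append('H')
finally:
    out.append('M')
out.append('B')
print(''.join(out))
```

Execution trace: 'H' (except ZeroDivisionError) → 'M' (finally) → 'B' (after the try/except). Output: HMB

Answer: HMB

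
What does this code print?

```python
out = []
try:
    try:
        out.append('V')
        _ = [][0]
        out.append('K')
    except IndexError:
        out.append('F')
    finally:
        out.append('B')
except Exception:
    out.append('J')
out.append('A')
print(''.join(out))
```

Execution trace: 'V' (inner try body) → 'F' (inner except IndexError) → 'B' (inner finally) → 'A' (after the try/except). Output: VFBA

Answer: VFBA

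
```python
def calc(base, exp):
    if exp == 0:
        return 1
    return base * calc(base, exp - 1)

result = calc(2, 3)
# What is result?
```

calc(2, 3) = 2 * 2 * 2 = 8

Answer: 8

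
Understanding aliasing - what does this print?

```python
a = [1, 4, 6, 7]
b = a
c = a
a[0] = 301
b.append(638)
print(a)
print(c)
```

Key concept: multiple aliases.
Step by step:
`a = [1, 4, 6, 7]` → a = [1, 4, 6, 7]
`b = a` → b = [1, 4, 6, 7] (same object as a)
`c = a` → c = [1, 4, 6, 7] (same object as a, b)
`a[0] = 301` → a = [301, 4, 6, 7] (same object as b, c); b = [301, 4, 6, 7] (same object as a, c); c = [301, 4, 6, 7] (same object as a, b)
`b.append(638)` → a = [301, 4, 6, 7, 638] (same object as b, c); b = [301, 4, 6, 7, 638] (same object as a, c); c = [301, 4, 6, 7, 638] (same object as a, b)
`print(a)` → prints [301, 4, 6, 7, 638]
`print(c)` → prints [301, 4, 6, 7, 638]

Answer:
[301, 4, 6, 7, 638]
[301, 4, 6, 7, 638]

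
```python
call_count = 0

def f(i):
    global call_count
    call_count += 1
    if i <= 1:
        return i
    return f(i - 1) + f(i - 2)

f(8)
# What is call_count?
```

Calls(i) = 1 + Calls(i-1) + Calls(i-2); Calls(0)=Calls(1)=1. For i=8 this gives 67.

Answer: 67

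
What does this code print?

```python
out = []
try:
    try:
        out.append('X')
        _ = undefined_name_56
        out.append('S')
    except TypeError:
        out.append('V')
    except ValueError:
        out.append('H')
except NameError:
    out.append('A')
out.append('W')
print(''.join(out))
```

Execution trace: 'X' (try body) → 'A' (outer except NameError) → 'W' (after the try/except). Output: XAW

Answer: XAW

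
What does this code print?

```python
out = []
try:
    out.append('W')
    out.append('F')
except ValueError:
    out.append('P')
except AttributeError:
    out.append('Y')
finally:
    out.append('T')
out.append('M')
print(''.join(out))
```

Execution trace: 'W' (try body) → 'F' (try body, no exception) → 'T' (finally) → 'M' (after the try/except). Output: WFTM

Answer: WFTM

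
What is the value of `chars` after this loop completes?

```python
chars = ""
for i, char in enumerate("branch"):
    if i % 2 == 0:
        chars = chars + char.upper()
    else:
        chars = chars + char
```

Uppercase even positions in 'branch'
`chars` takes the values: "" → "B" → "Br" → "BrA" → "BrAn" → "BrAnC" → "BrAnCh"

Answer: "BrAnCh"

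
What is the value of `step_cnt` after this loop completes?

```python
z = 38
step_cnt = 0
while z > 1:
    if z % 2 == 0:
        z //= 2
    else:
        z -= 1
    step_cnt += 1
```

Steps to reduce 38 to 1
`step_cnt` takes the values: 0 → 1 → 2 → 3 → 4 → 5 → 6 → 7

Answer: 7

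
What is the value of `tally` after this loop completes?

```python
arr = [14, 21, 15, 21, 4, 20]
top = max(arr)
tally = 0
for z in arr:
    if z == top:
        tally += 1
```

Count of max value 21 in [14, 21, 15, 21, 4, 20]
`tally` takes the values: 0 → 1 → 2

Answer: 2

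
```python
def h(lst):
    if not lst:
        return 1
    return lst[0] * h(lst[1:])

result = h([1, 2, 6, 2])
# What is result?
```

Product over [1, 2, 6, 2] = 1 * 2 * 6 * 2 = 24

Answer: 24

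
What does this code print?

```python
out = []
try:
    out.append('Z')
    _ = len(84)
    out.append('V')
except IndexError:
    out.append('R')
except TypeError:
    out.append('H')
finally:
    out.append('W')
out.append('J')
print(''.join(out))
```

Execution trace: 'Z' (try body) → 'H' (except TypeError) → 'W' (finally) → 'J' (after the try/except). Output: ZHWJ

Answer: ZHWJ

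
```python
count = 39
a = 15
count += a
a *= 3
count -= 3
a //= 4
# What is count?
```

Trace:
`count = 39` → count = 39
`a = 15` → a = 15
`count += a` → count = 54
`a *= 3` → a = 45
`count -= 3` → count = 51
`a //= 4` → a = 11
So count = 51

Answer: 51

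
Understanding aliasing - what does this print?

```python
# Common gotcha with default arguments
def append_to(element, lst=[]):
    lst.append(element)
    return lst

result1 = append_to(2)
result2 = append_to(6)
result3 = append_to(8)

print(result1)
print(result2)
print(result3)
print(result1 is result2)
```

Key concept: mutable default argument gotcha.
Step by step:
`result1 = append_to(2)` → result1 = [2]
`result2 = append_to(6)` → result1 = [2, 6] (same object as result2); result2 = [2, 6] (same object as result1)
`result3 = append_to(8)` → result1 = [2, 6, 8] (same object as result2, result3); result2 = [2, 6, 8] (same object as result1, result3); result3 = [2, 6, 8] (same object as result1, result2)
`print(result1)` → prints [2, 6, 8]
`print(result2)` → prints [2, 6, 8]
`print(result3)` → prints [2, 6, 8]
`print(result1 is result2)` → prints True

Answer:
[2, 6, 8]
[2, 6, 8]
[2, 6, 8]
True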